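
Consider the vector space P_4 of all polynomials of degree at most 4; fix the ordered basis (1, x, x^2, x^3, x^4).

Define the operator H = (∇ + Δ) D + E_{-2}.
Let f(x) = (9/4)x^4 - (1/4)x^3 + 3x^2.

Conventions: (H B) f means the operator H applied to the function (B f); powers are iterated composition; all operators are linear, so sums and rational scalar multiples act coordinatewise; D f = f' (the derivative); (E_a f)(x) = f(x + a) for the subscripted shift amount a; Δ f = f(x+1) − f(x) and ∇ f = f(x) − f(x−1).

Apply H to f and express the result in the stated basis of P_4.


the result is g(x) = (9/4)x^4 - (73/4)x^3 + (225/2)x^2 - 90x + 80

D f = 9x^3 - (3/4)x^2 + 6x
∇ D f = 27x^2 - (57/2)x + 63/4
Δ D f = 27x^2 + (51/2)x + 57/4
(∇ + Δ) D f = 54x^2 - 3x + 30
E_{-2} f = (9/4)x^4 - (73/4)x^3 + (117/2)x^2 - 87x + 50
((∇ + Δ) D + E_{-2}) f = (9/4)x^4 - (73/4)x^3 + (225/2)x^2 - 90x + 80


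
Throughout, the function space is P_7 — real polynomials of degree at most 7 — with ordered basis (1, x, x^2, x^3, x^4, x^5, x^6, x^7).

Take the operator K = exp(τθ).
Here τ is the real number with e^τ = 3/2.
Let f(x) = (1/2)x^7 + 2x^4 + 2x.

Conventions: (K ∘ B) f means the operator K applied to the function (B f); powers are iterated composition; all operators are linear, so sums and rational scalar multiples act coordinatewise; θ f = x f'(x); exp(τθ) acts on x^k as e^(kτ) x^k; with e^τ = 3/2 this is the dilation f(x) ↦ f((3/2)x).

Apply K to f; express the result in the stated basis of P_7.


exp(τθ) x^k = e^(kτ) x^k; with e^τ = 3/2 this sends x^k to (3/2)^k x^k
x ↦ 3/2 x
x^4 ↦ 81/16 x^4
x^7 ↦ 2187/128 x^7
applying this coordinatewise to f: exp(τθ) f = (2187/256)x^7 + (81/8)x^4 + 3x

the image equals g(x) = (2187/256)x^7 + (81/8)x^4 + 3x


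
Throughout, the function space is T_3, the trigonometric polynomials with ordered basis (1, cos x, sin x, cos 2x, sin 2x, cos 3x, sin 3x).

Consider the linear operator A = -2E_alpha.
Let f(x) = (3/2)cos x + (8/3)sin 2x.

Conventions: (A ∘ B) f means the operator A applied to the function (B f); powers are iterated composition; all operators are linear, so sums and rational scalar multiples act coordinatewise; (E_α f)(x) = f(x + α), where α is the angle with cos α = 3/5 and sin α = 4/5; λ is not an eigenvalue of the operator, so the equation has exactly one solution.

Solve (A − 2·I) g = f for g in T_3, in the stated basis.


write g with unknown coordinates in the stated basis and equate coefficients in (A − 2·I) g = f
solving from the highest basis element down gives g = -(3/8)cos x - (3/16)sin x + (8/9)cos 2x - (2/3)sin 2x
check: A g = (3/4)cos x - (3/8)sin x + (16/9)cos 2x + (4/3)sin 2x
so A g − 2·g = (3/2)cos x + (8/3)sin 2x = f ✓

g(x) = -(3/8)cos x - (3/16)sin x + (8/9)cos 2x - (2/3)sin 2x


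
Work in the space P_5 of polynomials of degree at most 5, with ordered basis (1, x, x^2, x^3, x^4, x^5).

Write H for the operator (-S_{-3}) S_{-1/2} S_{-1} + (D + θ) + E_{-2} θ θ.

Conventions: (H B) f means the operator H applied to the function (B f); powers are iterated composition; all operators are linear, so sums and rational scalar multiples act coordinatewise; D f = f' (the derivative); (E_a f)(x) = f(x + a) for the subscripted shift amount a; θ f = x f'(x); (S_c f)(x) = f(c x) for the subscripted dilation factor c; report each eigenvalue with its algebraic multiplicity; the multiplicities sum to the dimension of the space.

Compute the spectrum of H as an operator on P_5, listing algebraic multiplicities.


λ = -1 (multiplicity 1), λ = 7/2 (multiplicity 1), λ = 15/4 (multiplicity 1), λ = 239/16 (multiplicity 1), λ = 123/8 (multiplicity 1), λ = 1203/32 (multiplicity 1)

image of 1: -1
image of x: (7/2)x - 1
image of x^2: (15/4)x^2 - 14x + 16
image of x^3: (123/8)x^3 - 51x^2 + 108x - 72
image of x^4: (239/16)x^4 - 124x^3 + 384x^2 - 512x + 256
image of x^5: (1203/32)x^5 - 245x^4 + 1000x^3 - 2000x^2 + 2000x - 800
the matrix is upper triangular; its diagonal is (-1, 7/2, 15/4, 123/8, 239/16, 1203/32)
for a triangular matrix the eigenvalues are the diagonal entries, with algebraic multiplicity their repetition count


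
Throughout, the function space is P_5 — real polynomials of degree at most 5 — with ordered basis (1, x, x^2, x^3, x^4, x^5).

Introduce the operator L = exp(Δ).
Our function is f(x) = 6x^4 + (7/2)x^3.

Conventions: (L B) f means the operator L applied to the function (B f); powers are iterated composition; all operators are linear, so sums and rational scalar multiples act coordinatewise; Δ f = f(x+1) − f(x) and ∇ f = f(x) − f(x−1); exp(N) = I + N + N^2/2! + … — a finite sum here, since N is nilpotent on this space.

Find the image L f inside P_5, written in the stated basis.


g(x) = 6x^4 + (55/2)x^3 + (165/2)x^2 + 141x + 215/2

order-1 term: 24x^3 + (93/2)x^2 + (69/2)x + 19/2
order-2 term: 36x^2 + (165/2)x + 105/2
order-3 term: 24x + 79/2
order-4 term: 6
the series for exp(Δ) f terminates at order 4
exp(Δ) f = 6x^4 + (55/2)x^3 + (165/2)x^2 + 141x + 215/2


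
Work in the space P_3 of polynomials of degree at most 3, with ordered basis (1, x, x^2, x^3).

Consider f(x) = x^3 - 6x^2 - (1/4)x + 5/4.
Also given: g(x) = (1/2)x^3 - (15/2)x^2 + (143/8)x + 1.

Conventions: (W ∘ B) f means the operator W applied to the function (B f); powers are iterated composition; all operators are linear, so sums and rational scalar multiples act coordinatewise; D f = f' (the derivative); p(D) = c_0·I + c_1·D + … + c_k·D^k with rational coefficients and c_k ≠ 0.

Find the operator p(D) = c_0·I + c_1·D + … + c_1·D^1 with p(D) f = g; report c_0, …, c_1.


c_0 = 1/2, c_1 = -3/2

D^0 f = x^3 - 6x^2 - (1/4)x + 5/4
D^1 f = 3x^2 - 12x - 1/4
matching coefficients of g against c_0 f + c_1 Df + … from the top degree down determines the c_i
solution: c_0 = 1/2, c_1 = -3/2


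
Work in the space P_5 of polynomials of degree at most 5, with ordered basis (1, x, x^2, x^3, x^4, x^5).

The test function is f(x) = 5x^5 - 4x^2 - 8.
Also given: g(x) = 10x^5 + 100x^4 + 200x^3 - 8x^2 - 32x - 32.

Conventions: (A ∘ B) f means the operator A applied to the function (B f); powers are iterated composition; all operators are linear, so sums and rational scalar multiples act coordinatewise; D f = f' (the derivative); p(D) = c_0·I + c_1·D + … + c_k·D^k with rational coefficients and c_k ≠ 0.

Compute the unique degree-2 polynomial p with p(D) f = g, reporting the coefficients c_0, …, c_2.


D^0 f = 5x^5 - 4x^2 - 8
D^1 f = 25x^4 - 8x
D^2 f = 100x^3 - 8
matching coefficients of g against c_0 f + c_1 Df + … from the top degree down determines the c_i
solution: c_0 = 2, c_1 = 4, c_2 = 2

c_0 = 2, c_1 = 4, c_2 = 2


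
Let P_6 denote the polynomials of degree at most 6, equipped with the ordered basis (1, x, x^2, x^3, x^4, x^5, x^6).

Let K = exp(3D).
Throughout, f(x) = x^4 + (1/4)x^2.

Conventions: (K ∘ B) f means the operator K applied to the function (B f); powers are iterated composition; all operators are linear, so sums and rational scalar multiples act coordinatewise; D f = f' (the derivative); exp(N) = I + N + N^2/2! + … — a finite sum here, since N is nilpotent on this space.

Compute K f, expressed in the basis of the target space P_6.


the result is g(x) = x^4 + 12x^3 + (217/4)x^2 + (219/2)x + 333/4

order-1 term: 12x^3 + (3/2)x
order-2 term: 54x^2 + 9/4
order-3 term: 108x
order-4 term: 81
the series for exp(3D) f terminates at order 4
exp(3D) f = x^4 + 12x^3 + (217/4)x^2 + (219/2)x + 333/4


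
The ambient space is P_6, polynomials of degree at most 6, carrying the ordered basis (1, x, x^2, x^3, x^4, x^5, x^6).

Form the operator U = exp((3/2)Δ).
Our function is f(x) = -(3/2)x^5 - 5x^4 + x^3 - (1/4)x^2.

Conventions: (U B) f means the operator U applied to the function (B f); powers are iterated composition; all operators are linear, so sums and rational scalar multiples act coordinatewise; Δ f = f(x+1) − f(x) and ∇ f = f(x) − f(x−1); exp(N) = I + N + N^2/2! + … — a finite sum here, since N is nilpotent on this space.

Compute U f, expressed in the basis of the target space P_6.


the image equals g(x) = -(3/2)x^5 - (65/4)x^4 - (341/4)x^3 - (2261/8)x^2 - (17319/32)x - 30009/64

order-1 term: -(45/4)x^4 - (105/2)x^3 - 63x^2 - (75/2)x - 69/8
order-2 term: -(135/4)x^3 - (675/4)x^2 - (1971/8)x - 1971/16
order-3 term: -(405/8)x^2 - (1755/8)x - 3591/16
order-4 term: -(1215/32)x - 405/4
order-5 term: -729/64
the series for exp((3/2)Δ) f terminates at order 5
exp((3/2)Δ) f = -(3/2)x^5 - (65/4)x^4 - (341/4)x^3 - (2261/8)x^2 - (17319/32)x - 30009/64


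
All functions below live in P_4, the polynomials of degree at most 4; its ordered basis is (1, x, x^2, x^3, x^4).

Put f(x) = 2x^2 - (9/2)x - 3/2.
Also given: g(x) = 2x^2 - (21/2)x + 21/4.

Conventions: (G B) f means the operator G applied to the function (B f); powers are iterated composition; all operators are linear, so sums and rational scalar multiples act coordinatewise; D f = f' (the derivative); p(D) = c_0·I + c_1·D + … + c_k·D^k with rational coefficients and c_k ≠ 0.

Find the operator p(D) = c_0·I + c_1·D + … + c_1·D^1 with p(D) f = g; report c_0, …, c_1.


D^0 f = 2x^2 - (9/2)x - 3/2
D^1 f = 4x - 9/2
matching coefficients of g against c_0 f + c_1 Df + … from the top degree down determines the c_i
solution: c_0 = 1, c_1 = -3/2

p(D) = I − (3/2)·D, i.e. c_0 = 1, c_1 = -3/2


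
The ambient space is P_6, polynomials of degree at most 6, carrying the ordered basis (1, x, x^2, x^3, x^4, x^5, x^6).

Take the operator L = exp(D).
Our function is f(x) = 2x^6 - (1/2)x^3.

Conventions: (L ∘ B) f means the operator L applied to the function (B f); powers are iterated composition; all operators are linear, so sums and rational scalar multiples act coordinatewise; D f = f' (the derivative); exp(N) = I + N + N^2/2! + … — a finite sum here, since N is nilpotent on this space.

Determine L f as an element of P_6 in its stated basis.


order-1 term: 12x^5 - (3/2)x^2
order-2 term: 30x^4 - (3/2)x
order-3 term: 40x^3 - 1/2
order-4 term: 30x^2
order-5 term: 12x
order-6 term: 2
the series for exp(D) f terminates at order 6
exp(D) f = 2x^6 + 12x^5 + 30x^4 + (79/2)x^3 + (57/2)x^2 + (21/2)x + 3/2

the result is g(x) = 2x^6 + 12x^5 + 30x^4 + (79/2)x^3 + (57/2)x^2 + (21/2)x + 3/2


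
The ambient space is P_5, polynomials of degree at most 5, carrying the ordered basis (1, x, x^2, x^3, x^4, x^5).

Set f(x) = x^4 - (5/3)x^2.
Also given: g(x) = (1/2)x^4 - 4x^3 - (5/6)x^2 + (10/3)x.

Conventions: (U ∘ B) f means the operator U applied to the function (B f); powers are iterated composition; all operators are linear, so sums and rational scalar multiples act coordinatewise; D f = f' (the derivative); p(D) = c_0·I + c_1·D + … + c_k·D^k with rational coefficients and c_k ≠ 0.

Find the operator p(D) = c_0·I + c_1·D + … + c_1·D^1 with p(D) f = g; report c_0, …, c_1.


p(D) = (1/2)·I − D, i.e. c_0 = 1/2, c_1 = -1

D^0 f = x^4 - (5/3)x^2
D^1 f = 4x^3 - (10/3)x
matching coefficients of g against c_0 f + c_1 Df + … from the top degree down determines the c_i
solution: c_0 = 1/2, c_1 = -1


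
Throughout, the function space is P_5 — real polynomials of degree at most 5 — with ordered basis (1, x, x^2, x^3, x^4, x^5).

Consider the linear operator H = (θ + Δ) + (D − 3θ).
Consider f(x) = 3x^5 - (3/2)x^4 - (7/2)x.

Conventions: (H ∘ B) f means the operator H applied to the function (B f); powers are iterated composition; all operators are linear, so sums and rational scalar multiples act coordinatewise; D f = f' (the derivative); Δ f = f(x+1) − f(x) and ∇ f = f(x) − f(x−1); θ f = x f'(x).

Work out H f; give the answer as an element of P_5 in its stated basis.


the result is g(x) = -30x^5 + 42x^4 + 18x^3 + 21x^2 + 16x - 11/2

θ f = 15x^5 - 6x^4 - (7/2)x
Δ f = 15x^4 + 24x^3 + 21x^2 + 9x - 2
(θ + Δ) f = 15x^5 + 9x^4 + 24x^3 + 21x^2 + (11/2)x - 2
D f = 15x^4 - 6x^3 - 7/2
θ f = 15x^5 - 6x^4 - (7/2)x
(-3θ) f = -45x^5 + 18x^4 + (21/2)x
(D − 3θ) f = -45x^5 + 33x^4 - 6x^3 + (21/2)x - 7/2
((θ + Δ) + (D − 3θ)) f = -30x^5 + 42x^4 + 18x^3 + 21x^2 + 16x - 11/2


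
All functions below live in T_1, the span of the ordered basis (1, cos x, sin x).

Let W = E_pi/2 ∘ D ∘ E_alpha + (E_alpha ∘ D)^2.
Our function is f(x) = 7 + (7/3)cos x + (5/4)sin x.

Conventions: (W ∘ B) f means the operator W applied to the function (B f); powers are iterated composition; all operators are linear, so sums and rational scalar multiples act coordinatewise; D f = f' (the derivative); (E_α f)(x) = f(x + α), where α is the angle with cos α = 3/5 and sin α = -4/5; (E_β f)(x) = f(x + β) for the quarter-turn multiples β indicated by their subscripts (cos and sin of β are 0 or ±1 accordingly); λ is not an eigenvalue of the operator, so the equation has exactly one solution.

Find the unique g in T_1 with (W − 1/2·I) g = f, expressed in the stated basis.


write g with unknown coordinates in the stated basis and equate coefficients in (W − 1/2·I) g = f
solving from the highest basis element down gives g = -14 - (1234/1131)cos x + (1849/2262)sin x
check: W g = (674/377)cos x + (1876/1131)sin x
so W g − 1/2·g = 7 + (7/3)cos x + (5/4)sin x = f ✓

the image equals g(x) = -14 - (1234/1131)cos x + (1849/2262)sin x


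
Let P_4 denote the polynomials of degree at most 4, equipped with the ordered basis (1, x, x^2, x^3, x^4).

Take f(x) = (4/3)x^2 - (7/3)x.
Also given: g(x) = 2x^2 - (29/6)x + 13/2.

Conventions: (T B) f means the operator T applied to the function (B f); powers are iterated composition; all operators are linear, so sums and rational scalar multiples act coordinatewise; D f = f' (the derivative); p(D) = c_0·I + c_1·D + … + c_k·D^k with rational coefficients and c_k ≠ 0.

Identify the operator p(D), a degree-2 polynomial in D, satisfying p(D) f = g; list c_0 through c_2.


D^0 f = (4/3)x^2 - (7/3)x
D^1 f = (8/3)x - 7/3
D^2 f = 8/3
matching coefficients of g against c_0 f + c_1 Df + … from the top degree down determines the c_i
solution: c_0 = 3/2, c_1 = -1/2, c_2 = 2

p(D) = (3/2)·I − (1/2)·D + 2·D^2, i.e. c_0 = 3/2, c_1 = -1/2, c_2 = 2


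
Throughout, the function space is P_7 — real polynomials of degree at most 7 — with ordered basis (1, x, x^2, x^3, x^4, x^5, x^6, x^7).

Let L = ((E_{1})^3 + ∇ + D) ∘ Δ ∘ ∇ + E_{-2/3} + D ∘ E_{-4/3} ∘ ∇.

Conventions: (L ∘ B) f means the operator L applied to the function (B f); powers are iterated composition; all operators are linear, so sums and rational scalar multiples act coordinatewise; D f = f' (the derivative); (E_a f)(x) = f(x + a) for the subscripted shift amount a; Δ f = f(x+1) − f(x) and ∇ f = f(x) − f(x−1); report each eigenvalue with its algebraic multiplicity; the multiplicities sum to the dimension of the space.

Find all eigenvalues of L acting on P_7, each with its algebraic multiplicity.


image of 1: 1
image of x: x - 2/3
image of x^2: x^2 - (4/3)x + 40/9
image of x^3: x^3 - 2x^2 + (40/3)x + 505/27
image of x^4: x^4 - (8/3)x^3 + (80/3)x^2 + (2020/27)x + 11302/81
image of x^5: x^5 - (10/3)x^4 + (400/9)x^3 + (5050/27)x^2 + (56510/81)x + 116023/243
image of x^6: x^6 - 4x^5 + (200/3)x^4 + (10100/27)x^3 + (56510/27)x^2 + (232046/81)x + 2210176/729
image of x^7: x^7 - (14/3)x^6 + (280/3)x^5 + (17675/27)x^4 + (395570/81)x^3 + (812161/81)x^2 + (15471232/729)x + 24467245/2187
the matrix is upper triangular; its diagonal is (1, 1, 1, 1, 1, 1, 1, 1)
for a triangular matrix the eigenvalues are the diagonal entries, with algebraic multiplicity their repetition count

λ = 1 (multiplicity 8)


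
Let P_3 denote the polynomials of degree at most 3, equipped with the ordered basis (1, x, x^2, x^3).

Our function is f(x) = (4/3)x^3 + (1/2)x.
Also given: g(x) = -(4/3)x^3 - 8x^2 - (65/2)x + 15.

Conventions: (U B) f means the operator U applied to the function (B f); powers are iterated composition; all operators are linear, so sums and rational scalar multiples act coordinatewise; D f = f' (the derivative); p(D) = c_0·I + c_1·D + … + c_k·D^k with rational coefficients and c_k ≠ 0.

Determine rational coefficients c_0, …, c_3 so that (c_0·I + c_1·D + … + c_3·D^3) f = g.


D^0 f = (4/3)x^3 + (1/2)x
D^1 f = 4x^2 + 1/2
D^2 f = 8x
D^3 f = 8
matching coefficients of g against c_0 f + c_1 Df + … from the top degree down determines the c_i
solution: c_0 = -1, c_1 = -2, c_2 = -4, c_3 = 2

c_0 = -1, c_1 = -2, c_2 = -4, c_3 = 2


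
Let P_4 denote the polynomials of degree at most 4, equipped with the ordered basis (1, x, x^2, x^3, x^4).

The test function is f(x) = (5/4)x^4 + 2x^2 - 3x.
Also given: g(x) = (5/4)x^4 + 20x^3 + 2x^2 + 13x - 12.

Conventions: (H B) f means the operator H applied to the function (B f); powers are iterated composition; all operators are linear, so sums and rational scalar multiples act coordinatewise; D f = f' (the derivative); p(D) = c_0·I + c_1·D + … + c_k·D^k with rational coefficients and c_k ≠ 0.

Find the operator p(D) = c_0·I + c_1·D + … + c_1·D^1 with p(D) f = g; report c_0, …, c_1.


D^0 f = (5/4)x^4 + 2x^2 - 3x
D^1 f = 5x^3 + 4x - 3
matching coefficients of g against c_0 f + c_1 Df + … from the top degree down determines the c_i
solution: c_0 = 1, c_1 = 4

p(D) = I + 4·D, i.e. c_0 = 1, c_1 = 4


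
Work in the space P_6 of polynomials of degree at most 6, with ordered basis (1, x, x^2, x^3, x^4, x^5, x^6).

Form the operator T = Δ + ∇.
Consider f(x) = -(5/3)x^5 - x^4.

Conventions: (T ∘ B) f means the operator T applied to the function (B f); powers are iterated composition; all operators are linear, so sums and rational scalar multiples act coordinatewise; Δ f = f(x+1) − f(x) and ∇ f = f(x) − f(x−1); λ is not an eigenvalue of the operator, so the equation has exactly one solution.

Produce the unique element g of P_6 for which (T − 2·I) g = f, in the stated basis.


write g with unknown coordinates in the stated basis and equate coefficients in (T − 2·I) g = f
solving from the highest basis element down gives g = (5/6)x^5 + (14/3)x^4 + (56/3)x^3 + (193/3)x^2 + (442/3)x + 1001/6
check: T g = (25/3)x^4 + (112/3)x^3 + (386/3)x^2 + (884/3)x + 1001/3
so T g − 2·g = -(5/3)x^5 - x^4 = f ✓

g(x) = (5/6)x^5 + (14/3)x^4 + (56/3)x^3 + (193/3)x^2 + (442/3)x + 1001/6


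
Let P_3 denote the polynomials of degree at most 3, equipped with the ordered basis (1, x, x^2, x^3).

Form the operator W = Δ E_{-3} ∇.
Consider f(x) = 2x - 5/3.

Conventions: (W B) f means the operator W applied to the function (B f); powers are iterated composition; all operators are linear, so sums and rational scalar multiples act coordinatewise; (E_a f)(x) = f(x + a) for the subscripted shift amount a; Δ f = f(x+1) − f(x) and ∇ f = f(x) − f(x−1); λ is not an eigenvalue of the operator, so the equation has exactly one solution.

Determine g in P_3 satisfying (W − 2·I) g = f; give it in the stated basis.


g(x) = -x + 5/6

write g with unknown coordinates in the stated basis and equate coefficients in (W − 2·I) g = f
solving from the highest basis element down gives g = -x + 5/6
check: W g = 0
so W g − 2·g = 2x - 5/3 = f ✓


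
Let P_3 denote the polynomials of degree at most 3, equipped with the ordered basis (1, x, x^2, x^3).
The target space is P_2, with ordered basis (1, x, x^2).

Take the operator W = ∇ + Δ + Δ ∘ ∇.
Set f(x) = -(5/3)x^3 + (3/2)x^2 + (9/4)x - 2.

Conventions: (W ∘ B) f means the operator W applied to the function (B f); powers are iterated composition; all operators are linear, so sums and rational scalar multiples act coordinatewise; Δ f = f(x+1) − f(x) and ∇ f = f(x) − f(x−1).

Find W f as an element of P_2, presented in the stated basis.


∇ f = -5x^2 + 8x - 11/12
Δ f = -5x^2 - 2x + 25/12
∇ f = -5x^2 + 8x - 11/12
Δ ∇ f = -10x + 3
(∇ + Δ + Δ ∘ ∇) f = -10x^2 - 4x + 25/6

the result is g(x) = -10x^2 - 4x + 25/6


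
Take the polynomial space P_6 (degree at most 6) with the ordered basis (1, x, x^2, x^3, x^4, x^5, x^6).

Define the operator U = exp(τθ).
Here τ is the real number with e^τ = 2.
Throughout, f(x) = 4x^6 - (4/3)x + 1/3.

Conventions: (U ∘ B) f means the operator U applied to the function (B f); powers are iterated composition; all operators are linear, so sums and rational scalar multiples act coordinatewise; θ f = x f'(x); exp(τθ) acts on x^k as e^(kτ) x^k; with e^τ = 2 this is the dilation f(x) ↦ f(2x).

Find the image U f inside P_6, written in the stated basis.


the image equals g(x) = 256x^6 - (8/3)x + 1/3

exp(τθ) x^k = e^(kτ) x^k; with e^τ = 2 this sends x^k to 2^k x^k
x ↦ 2 x
x^6 ↦ 64 x^6
applying this coordinatewise to f: exp(τθ) f = 256x^6 - (8/3)x + 1/3


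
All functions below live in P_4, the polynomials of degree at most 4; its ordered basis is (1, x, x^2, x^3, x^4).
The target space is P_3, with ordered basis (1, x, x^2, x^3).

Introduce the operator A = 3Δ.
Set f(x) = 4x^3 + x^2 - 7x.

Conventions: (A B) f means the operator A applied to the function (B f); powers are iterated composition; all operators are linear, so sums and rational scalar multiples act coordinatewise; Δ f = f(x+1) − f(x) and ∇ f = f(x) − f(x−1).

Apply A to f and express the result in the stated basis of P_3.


the result is g(x) = 36x^2 + 42x - 6

Δ f = 12x^2 + 14x - 2
(3Δ) f = 36x^2 + 42x - 6


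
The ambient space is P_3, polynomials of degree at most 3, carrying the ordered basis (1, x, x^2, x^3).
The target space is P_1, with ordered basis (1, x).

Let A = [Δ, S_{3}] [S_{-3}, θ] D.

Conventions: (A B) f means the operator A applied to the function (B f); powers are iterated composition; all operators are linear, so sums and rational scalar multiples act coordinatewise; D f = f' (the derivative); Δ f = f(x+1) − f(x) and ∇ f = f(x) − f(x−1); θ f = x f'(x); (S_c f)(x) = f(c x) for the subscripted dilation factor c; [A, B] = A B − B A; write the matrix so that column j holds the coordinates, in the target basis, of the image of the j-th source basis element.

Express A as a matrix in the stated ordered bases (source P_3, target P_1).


the matrix is [[0, 0, 0, 0]; [0, 0, 0, 0]] (rows listed top to bottom)

image of 1: 0
image of x: 0
image of x^2: 0
image of x^3: 0
each image's coordinates form column j of the matrix


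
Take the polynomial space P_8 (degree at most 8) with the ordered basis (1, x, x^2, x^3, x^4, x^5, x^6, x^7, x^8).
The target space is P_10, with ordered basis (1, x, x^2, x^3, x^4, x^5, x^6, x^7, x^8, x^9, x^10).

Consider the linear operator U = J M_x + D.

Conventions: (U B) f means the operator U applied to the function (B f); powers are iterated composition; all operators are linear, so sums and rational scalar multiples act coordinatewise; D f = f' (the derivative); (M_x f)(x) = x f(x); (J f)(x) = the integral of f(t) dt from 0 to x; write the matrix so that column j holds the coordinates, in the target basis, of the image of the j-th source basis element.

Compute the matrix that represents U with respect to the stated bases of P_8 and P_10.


the matrix is [[0, 1, 0, 0, 0, 0, 0, 0, 0]; [0, 0, 2, 0, 0, 0, 0, 0, 0]; [1/2, 0, 0, 3, 0, 0, 0, 0, 0]; [0, 1/3, 0, 0, 4, 0, 0, 0, 0]; [0, 0, 1/4, 0, 0, 5, 0, 0, 0]; [0, 0, 0, 1/5, 0, 0, 6, 0, 0]; [0, 0, 0, 0, 1/6, 0, 0, 7, 0]; [0, 0, 0, 0, 0, 1/7, 0, 0, 8]; [0, 0, 0, 0, 0, 0, 1/8, 0, 0]; [0, 0, 0, 0, 0, 0, 0, 1/9, 0]; [0, 0, 0, 0, 0, 0, 0, 0, 1/10]] (rows listed top to bottom)

image of 1: (1/2)x^2
image of x: (1/3)x^3 + 1
image of x^2: (1/4)x^4 + 2x
image of x^3: (1/5)x^5 + 3x^2
image of x^4: (1/6)x^6 + 4x^3
image of x^5: (1/7)x^7 + 5x^4
image of x^6: (1/8)x^8 + 6x^5
image of x^7: (1/9)x^9 + 7x^6
image of x^8: (1/10)x^10 + 8x^7
each image's coordinates form column j of the matrix


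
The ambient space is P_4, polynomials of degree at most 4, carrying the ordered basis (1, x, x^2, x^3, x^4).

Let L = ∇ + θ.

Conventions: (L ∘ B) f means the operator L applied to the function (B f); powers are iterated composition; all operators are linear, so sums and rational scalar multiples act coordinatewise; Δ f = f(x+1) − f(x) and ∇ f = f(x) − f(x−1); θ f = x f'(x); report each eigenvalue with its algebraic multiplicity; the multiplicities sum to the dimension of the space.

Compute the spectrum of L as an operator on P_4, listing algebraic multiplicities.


image of 1: 0
image of x: x + 1
image of x^2: 2x^2 + 2x - 1
image of x^3: 3x^3 + 3x^2 - 3x + 1
image of x^4: 4x^4 + 4x^3 - 6x^2 + 4x - 1
the matrix is upper triangular; its diagonal is (0, 1, 2, 3, 4)
for a triangular matrix the eigenvalues are the diagonal entries, with algebraic multiplicity their repetition count

λ = 0 (multiplicity 1), λ = 1 (multiplicity 1), λ = 2 (multiplicity 1), λ = 3 (multiplicity 1), λ = 4 (multiplicity 1)


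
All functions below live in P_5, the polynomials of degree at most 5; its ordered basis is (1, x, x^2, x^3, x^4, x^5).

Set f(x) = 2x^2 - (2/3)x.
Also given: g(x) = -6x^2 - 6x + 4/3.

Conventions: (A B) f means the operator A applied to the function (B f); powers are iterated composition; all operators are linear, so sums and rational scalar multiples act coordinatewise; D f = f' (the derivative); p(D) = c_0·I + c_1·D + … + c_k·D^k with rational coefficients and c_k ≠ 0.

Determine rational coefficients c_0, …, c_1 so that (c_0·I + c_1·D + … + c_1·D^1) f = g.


p(D) = -3·I − 2·D, i.e. c_0 = -3, c_1 = -2

D^0 f = 2x^2 - (2/3)x
D^1 f = 4x - 2/3
matching coefficients of g against c_0 f + c_1 Df + … from the top degree down determines the c_i
solution: c_0 = -3, c_1 = -2


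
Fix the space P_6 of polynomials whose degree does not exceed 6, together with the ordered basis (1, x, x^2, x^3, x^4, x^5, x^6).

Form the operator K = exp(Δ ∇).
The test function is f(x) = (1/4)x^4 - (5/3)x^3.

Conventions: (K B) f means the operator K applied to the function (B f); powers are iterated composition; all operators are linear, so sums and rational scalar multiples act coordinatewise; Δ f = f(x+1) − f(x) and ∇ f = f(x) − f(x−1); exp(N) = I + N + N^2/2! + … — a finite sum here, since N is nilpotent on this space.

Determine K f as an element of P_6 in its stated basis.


order-1 term: 3x^2 - 10x + 1/2
order-2 term: 3
the series for exp(Δ ∇) f terminates at order 2
exp(Δ ∇) f = (1/4)x^4 - (5/3)x^3 + 3x^2 - 10x + 7/2

g(x) = (1/4)x^4 - (5/3)x^3 + 3x^2 - 10x + 7/2


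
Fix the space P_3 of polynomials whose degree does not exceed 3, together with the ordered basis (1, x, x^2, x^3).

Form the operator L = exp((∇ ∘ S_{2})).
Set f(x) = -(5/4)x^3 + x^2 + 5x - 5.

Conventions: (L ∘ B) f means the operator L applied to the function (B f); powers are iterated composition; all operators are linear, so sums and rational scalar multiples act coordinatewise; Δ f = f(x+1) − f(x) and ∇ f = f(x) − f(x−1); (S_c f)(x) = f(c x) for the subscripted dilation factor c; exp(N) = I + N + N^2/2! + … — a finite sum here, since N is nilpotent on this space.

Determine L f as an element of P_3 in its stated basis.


g(x) = -(5/4)x^3 - 29x^2 - 77x + 9

order-1 term: -30x^2 + 38x - 4
order-2 term: -120x + 98
order-3 term: -80
the series for exp((∇ ∘ S_{2})) f terminates at order 3
exp((∇ ∘ S_{2})) f = -(5/4)x^3 - 29x^2 - 77x + 9


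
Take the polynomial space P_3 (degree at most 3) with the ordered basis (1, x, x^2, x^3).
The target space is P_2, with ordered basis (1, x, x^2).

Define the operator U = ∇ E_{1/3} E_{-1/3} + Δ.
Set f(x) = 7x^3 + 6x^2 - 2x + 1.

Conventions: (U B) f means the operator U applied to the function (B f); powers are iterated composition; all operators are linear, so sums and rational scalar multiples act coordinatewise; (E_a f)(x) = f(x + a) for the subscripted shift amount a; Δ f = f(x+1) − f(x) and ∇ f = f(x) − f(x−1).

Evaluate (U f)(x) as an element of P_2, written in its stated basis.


E_{-1/3} f = 7x^3 - x^2 - (11/3)x + 56/27
E_{1/3} E_{-1/3} f = 7x^3 + 6x^2 - 2x + 1
∇ E_{1/3} E_{-1/3} f = 21x^2 - 9x - 1
Δ f = 21x^2 + 33x + 11
(∇ E_{1/3} E_{-1/3} + Δ) f = 42x^2 + 24x + 10

the image equals g(x) = 42x^2 + 24x + 10


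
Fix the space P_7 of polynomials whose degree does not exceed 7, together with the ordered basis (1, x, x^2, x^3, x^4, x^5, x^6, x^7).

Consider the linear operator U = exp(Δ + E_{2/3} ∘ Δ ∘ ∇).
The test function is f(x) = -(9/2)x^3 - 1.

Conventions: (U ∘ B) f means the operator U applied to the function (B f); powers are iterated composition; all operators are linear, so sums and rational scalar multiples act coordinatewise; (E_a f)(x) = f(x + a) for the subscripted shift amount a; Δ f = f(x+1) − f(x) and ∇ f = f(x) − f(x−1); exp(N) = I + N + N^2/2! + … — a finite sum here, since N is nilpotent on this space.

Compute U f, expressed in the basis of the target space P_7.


the image equals g(x) = -(9/2)x^3 - (27/2)x^2 - 54x - 137/2

order-1 term: -(27/2)x^2 - (81/2)x - 45/2
order-2 term: -(27/2)x - 81/2
order-3 term: -9/2
the series for exp(Δ + E_{2/3} ∘ Δ ∘ ∇) f terminates at order 3
exp(Δ + E_{2/3} ∘ Δ ∘ ∇) f = -(9/2)x^3 - (27/2)x^2 - 54x - 137/2


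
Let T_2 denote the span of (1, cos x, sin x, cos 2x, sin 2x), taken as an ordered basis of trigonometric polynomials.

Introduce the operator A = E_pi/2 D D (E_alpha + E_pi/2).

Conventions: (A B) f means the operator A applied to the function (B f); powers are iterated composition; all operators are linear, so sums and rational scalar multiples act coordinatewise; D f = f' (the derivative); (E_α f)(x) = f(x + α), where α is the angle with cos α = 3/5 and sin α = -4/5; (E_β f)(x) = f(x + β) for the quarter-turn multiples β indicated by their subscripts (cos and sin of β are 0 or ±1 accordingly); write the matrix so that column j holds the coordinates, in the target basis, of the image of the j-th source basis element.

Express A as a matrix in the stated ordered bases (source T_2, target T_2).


the matrix is [[0, 0, 0, 0, 0]; [0, 1/5, -3/5, 0, 0]; [0, 3/5, 1/5, 0, 0]; [0, 0, 0, -128/25, -96/25]; [0, 0, 0, 96/25, -128/25]] (rows listed top to bottom)

image of 1: 0
image of cos x: (1/5)cos x + (3/5)sin x
image of sin x: -(3/5)cos x + (1/5)sin x
image of cos 2x: -(128/25)cos 2x + (96/25)sin 2x
image of sin 2x: -(96/25)cos 2x - (128/25)sin 2x
each image's coordinates form column j of the matrix


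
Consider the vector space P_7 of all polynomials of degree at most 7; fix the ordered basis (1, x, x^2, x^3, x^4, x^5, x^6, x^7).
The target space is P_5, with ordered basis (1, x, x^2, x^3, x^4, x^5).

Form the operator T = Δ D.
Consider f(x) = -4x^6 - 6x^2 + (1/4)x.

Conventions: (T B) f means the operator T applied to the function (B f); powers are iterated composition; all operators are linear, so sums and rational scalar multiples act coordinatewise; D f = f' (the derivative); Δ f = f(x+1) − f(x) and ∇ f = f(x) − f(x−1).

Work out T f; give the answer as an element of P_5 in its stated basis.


g(x) = -120x^4 - 240x^3 - 240x^2 - 120x - 36

D f = -24x^5 - 12x + 1/4
Δ D f = -120x^4 - 240x^3 - 240x^2 - 120x - 36


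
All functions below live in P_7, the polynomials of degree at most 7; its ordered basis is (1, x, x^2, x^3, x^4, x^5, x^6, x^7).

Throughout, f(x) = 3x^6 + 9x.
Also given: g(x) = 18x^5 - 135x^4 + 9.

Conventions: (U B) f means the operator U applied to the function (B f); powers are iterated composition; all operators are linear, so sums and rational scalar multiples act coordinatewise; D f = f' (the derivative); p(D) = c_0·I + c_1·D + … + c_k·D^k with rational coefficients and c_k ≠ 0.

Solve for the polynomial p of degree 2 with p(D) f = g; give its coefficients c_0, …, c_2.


D^0 f = 3x^6 + 9x
D^1 f = 18x^5 + 9
D^2 f = 90x^4
matching coefficients of g against c_0 f + c_1 Df + … from the top degree down determines the c_i
solution: c_0 = 0, c_1 = 1, c_2 = -3/2

c_0 = 0, c_1 = 1, c_2 = -3/2


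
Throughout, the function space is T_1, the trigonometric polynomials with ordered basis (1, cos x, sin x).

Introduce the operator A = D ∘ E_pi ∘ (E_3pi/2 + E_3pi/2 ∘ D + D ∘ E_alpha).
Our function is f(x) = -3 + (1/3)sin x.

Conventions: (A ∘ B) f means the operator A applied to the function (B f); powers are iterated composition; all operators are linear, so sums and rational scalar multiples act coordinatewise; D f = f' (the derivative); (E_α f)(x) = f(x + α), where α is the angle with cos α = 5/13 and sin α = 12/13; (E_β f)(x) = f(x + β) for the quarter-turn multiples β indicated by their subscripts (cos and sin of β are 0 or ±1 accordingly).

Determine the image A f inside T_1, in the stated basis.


E_3pi/2 f = -3 - (1/3)cos x
D f = (1/3)cos x
E_3pi/2 D f = (1/3)sin x
E_alpha f = -3 + (4/13)cos x + (5/39)sin x
D E_alpha f = (5/39)cos x - (4/13)sin x
(E_3pi/2 + E_3pi/2 ∘ D + D ∘ E_alpha) f = -3 - (8/39)cos x + (1/39)sin x
E_pi (E_3pi/2 + E_3pi/2 ∘ D + D ∘ E_alpha) f = -3 + (8/39)cos x - (1/39)sin x
D E_pi (E_3pi/2 + E_3pi/2 ∘ D + D ∘ E_alpha) f = -(1/39)cos x - (8/39)sin x

the image equals g(x) = -(1/39)cos x - (8/39)sin x


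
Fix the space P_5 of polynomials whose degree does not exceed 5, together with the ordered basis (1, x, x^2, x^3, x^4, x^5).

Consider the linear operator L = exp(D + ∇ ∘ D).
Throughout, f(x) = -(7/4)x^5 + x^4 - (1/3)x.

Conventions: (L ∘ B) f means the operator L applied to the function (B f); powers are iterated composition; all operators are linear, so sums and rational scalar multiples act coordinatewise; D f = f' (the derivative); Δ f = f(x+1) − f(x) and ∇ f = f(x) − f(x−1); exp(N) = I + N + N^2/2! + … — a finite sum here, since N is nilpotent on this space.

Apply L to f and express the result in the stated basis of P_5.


g(x) = -(7/4)x^5 - (31/4)x^4 - (97/2)x^3 - 52x^2 - (1597/12)x + 37/6

order-1 term: -(35/4)x^4 - 31x^3 + (129/2)x^2 - 47x + 149/12
order-2 term: -(35/2)x^3 - 99x^2 + 24x + 70
order-3 term: -(35/2)x^2 - 101x - 81/2
order-4 term: -(35/4)x - 34
order-5 term: -7/4
the series for exp(D + ∇ ∘ D) f terminates at order 5
exp(D + ∇ ∘ D) f = -(7/4)x^5 - (31/4)x^4 - (97/2)x^3 - 52x^2 - (1597/12)x + 37/6


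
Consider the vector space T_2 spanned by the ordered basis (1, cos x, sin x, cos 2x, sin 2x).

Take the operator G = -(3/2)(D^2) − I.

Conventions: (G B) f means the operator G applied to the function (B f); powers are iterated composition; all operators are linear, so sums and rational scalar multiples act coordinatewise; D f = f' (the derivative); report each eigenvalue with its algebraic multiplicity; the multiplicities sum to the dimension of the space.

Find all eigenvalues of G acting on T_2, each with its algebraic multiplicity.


λ = -1 (multiplicity 1), λ = 1/2 (multiplicity 2), λ = 5 (multiplicity 2)

image of 1: -1
image of cos x: (1/2)cos x
image of sin x: (1/2)sin x
image of cos 2x: 5cos 2x
image of sin 2x: 5sin 2x
the matrix is diagonal; its diagonal is (-1, 1/2, 1/2, 5, 5)
for a triangular matrix the eigenvalues are the diagonal entries, with algebraic multiplicity their repetition count


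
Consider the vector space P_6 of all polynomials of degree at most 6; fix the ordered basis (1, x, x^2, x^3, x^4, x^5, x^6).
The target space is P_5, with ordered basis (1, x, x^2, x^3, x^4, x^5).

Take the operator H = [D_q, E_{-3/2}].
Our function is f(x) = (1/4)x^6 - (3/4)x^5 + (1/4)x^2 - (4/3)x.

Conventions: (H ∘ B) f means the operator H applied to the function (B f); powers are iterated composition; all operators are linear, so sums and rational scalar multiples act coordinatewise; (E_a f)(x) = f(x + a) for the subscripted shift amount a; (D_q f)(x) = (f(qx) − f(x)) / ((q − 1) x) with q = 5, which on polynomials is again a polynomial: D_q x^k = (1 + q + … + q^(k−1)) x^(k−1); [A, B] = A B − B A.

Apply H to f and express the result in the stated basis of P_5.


E_{-3/2} f = (1/4)x^6 - 3x^5 + (225/16)x^4 - (135/4)x^3 + (2851/64)x^2 - (779/24)x + 2843/256
D_q E_{-3/2} f = (1953/2)x^5 - 2343x^4 + (8775/4)x^3 - (4185/4)x^2 + (8553/32)x - 779/24
D_q f = (1953/2)x^5 - (2343/4)x^4 + (3/2)x - 4/3
E_{-3/2} D_q f = (1953/2)x^5 - (15819/2)x^4 + (101943/4)x^3 - (81729/2)x^2 + (1044057/32)x - 996887/96
[D_q, E_{-3/2}] f = (11133/2)x^4 - 23292x^3 + (159273/4)x^2 - (64719/2)x + 331257/32

the image equals g(x) = (11133/2)x^4 - 23292x^3 + (159273/4)x^2 - (64719/2)x + 331257/32


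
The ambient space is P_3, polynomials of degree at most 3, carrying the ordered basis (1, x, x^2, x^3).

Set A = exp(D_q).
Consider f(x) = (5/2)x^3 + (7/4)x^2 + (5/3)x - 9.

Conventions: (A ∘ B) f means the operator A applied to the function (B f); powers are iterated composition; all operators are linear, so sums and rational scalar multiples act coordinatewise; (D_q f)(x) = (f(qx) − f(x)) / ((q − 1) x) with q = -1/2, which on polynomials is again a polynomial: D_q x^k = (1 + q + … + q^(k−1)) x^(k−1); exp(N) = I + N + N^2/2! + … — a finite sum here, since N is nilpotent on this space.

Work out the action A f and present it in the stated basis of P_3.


order-1 term: (15/8)x^2 + (7/8)x + 5/3
order-2 term: (15/32)x + 7/16
order-3 term: 5/32
the series for exp(D_q) f terminates at order 3
exp(D_q) f = (5/2)x^3 + (29/8)x^2 + (289/96)x - 647/96

g(x) = (5/2)x^3 + (29/8)x^2 + (289/96)x - 647/96


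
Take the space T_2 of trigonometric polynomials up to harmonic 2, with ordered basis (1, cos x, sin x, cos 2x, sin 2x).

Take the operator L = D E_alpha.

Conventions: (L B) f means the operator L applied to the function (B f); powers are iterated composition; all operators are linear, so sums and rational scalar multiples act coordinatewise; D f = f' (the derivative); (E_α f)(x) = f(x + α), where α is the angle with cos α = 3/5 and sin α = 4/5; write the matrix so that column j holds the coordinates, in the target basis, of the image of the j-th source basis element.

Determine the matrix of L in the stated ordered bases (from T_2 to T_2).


image of 1: 0
image of cos x: -(4/5)cos x - (3/5)sin x
image of sin x: (3/5)cos x - (4/5)sin x
image of cos 2x: -(48/25)cos 2x + (14/25)sin 2x
image of sin 2x: -(14/25)cos 2x - (48/25)sin 2x
each image's coordinates form column j of the matrix

the matrix is [[0, 0, 0, 0, 0]; [0, -4/5, 3/5, 0, 0]; [0, -3/5, -4/5, 0, 0]; [0, 0, 0, -48/25, -14/25]; [0, 0, 0, 14/25, -48/25]] (rows listed top to bottom)


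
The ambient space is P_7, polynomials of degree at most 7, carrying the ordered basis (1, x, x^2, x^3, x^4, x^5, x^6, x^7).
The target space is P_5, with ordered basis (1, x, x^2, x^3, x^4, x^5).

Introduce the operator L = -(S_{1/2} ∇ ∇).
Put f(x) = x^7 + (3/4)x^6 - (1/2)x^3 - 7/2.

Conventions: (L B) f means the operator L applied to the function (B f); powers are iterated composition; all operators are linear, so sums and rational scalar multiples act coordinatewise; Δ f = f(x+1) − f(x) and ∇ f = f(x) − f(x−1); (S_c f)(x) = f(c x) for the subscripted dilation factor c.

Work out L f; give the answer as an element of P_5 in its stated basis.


g(x) = -(21/16)x^5 + (375/32)x^4 - 50x^3 + (945/8)x^2 - 148x + 153/2

∇ f = 7x^6 - (33/2)x^5 + (95/4)x^4 - 20x^3 + (33/4)x^2 - x - 1/4
∇ ∇ f = 42x^5 - (375/2)x^4 + 400x^3 - (945/2)x^2 + 296x - 153/2
S_{1/2} ∇ ∇ f = (21/16)x^5 - (375/32)x^4 + 50x^3 - (945/8)x^2 + 148x - 153/2
(-(S_{1/2} ∇ ∇)) f = -(21/16)x^5 + (375/32)x^4 - 50x^3 + (945/8)x^2 - 148x + 153/2


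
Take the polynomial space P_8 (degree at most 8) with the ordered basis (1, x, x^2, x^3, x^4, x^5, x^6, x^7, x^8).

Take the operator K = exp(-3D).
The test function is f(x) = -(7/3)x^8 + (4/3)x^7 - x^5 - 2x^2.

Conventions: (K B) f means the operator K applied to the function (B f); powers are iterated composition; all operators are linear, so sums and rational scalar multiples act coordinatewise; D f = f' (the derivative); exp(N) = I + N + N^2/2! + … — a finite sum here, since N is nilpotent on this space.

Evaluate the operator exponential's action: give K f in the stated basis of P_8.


the image equals g(x) = -(7/3)x^8 + (172/3)x^7 - 616x^6 + 3779x^5 - 14475x^4 + 35442x^3 - 54164x^2 + 47235x - 18000

order-1 term: 56x^7 - 28x^6 + 15x^4 + 12x
order-2 term: -588x^6 + 252x^5 - 90x^3 - 18
order-3 term: 3528x^5 - 1260x^4 + 270x^2
order-4 term: -13230x^4 + 3780x^3 - 405x
order-5 term: 31752x^3 - 6804x^2 + 243
order-6 term: -47628x^2 + 6804x
order-7 term: 40824x - 2916
order-8 term: -15309
the series for exp(-3D) f terminates at order 8
exp(-3D) f = -(7/3)x^8 + (172/3)x^7 - 616x^6 + 3779x^5 - 14475x^4 + 35442x^3 - 54164x^2 + 47235x - 18000
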